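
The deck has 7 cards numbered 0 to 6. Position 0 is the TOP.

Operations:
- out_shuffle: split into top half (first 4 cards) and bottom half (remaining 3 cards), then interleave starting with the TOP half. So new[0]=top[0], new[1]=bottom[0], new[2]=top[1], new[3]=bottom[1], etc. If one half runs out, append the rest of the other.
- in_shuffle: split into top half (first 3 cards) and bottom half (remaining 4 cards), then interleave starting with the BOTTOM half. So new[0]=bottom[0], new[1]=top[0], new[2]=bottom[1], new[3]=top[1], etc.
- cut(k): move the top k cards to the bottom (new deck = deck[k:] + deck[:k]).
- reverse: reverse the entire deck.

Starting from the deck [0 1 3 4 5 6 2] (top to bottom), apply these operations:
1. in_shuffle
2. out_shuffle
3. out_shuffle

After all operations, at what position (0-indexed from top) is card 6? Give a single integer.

Answer: 2

Derivation:
After op 1 (in_shuffle): [4 0 5 1 6 3 2]
After op 2 (out_shuffle): [4 6 0 3 5 2 1]
After op 3 (out_shuffle): [4 5 6 2 0 1 3]
Card 6 is at position 2.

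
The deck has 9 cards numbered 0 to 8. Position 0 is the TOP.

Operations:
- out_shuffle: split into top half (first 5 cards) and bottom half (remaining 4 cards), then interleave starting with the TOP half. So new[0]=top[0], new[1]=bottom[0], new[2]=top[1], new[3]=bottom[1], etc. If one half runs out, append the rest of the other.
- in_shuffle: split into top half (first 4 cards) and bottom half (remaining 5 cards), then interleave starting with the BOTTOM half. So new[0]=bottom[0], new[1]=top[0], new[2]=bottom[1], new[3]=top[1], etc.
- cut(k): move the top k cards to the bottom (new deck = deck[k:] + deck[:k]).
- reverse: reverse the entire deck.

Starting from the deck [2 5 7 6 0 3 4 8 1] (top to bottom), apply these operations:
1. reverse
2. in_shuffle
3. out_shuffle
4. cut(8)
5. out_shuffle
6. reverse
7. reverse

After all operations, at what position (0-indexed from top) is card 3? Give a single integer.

After op 1 (reverse): [1 8 4 3 0 6 7 5 2]
After op 2 (in_shuffle): [0 1 6 8 7 4 5 3 2]
After op 3 (out_shuffle): [0 4 1 5 6 3 8 2 7]
After op 4 (cut(8)): [7 0 4 1 5 6 3 8 2]
After op 5 (out_shuffle): [7 6 0 3 4 8 1 2 5]
After op 6 (reverse): [5 2 1 8 4 3 0 6 7]
After op 7 (reverse): [7 6 0 3 4 8 1 2 5]
Card 3 is at position 3.

Answer: 3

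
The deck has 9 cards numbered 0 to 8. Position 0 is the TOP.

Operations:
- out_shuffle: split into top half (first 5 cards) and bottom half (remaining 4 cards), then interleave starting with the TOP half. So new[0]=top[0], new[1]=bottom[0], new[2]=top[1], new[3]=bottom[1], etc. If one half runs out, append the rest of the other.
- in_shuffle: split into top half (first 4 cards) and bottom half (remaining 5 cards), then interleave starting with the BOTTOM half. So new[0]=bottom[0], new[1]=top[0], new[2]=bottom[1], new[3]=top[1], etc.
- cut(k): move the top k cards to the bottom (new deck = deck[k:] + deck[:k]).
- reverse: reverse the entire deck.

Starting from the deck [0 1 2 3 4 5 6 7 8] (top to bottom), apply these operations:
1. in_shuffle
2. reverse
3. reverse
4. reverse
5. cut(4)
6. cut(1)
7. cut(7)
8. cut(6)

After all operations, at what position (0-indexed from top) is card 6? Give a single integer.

After op 1 (in_shuffle): [4 0 5 1 6 2 7 3 8]
After op 2 (reverse): [8 3 7 2 6 1 5 0 4]
After op 3 (reverse): [4 0 5 1 6 2 7 3 8]
After op 4 (reverse): [8 3 7 2 6 1 5 0 4]
After op 5 (cut(4)): [6 1 5 0 4 8 3 7 2]
After op 6 (cut(1)): [1 5 0 4 8 3 7 2 6]
After op 7 (cut(7)): [2 6 1 5 0 4 8 3 7]
After op 8 (cut(6)): [8 3 7 2 6 1 5 0 4]
Card 6 is at position 4.

Answer: 4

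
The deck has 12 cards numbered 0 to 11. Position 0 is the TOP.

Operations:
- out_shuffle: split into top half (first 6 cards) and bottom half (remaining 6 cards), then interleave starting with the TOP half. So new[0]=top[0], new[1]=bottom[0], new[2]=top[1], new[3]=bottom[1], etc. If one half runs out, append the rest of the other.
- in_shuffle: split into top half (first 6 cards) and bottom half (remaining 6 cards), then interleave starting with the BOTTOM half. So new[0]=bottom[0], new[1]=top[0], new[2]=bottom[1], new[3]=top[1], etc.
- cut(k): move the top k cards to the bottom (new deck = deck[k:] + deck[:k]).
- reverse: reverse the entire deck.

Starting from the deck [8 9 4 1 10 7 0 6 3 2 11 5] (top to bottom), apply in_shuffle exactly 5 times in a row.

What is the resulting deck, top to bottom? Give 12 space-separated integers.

Answer: 11 3 0 10 4 8 5 2 6 7 1 9

Derivation:
After op 1 (in_shuffle): [0 8 6 9 3 4 2 1 11 10 5 7]
After op 2 (in_shuffle): [2 0 1 8 11 6 10 9 5 3 7 4]
After op 3 (in_shuffle): [10 2 9 0 5 1 3 8 7 11 4 6]
After op 4 (in_shuffle): [3 10 8 2 7 9 11 0 4 5 6 1]
After op 5 (in_shuffle): [11 3 0 10 4 8 5 2 6 7 1 9]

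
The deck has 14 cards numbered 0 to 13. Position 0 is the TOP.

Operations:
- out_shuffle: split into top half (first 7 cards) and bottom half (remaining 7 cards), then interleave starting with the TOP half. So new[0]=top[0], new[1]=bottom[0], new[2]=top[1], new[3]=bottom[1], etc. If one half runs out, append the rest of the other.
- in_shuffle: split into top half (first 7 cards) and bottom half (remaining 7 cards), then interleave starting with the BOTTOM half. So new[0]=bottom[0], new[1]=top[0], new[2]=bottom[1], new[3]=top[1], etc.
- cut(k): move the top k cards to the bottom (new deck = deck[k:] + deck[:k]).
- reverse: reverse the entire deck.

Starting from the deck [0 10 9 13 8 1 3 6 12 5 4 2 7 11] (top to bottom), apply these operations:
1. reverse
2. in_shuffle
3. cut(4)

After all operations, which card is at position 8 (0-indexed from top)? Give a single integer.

After op 1 (reverse): [11 7 2 4 5 12 6 3 1 8 13 9 10 0]
After op 2 (in_shuffle): [3 11 1 7 8 2 13 4 9 5 10 12 0 6]
After op 3 (cut(4)): [8 2 13 4 9 5 10 12 0 6 3 11 1 7]
Position 8: card 0.

Answer: 0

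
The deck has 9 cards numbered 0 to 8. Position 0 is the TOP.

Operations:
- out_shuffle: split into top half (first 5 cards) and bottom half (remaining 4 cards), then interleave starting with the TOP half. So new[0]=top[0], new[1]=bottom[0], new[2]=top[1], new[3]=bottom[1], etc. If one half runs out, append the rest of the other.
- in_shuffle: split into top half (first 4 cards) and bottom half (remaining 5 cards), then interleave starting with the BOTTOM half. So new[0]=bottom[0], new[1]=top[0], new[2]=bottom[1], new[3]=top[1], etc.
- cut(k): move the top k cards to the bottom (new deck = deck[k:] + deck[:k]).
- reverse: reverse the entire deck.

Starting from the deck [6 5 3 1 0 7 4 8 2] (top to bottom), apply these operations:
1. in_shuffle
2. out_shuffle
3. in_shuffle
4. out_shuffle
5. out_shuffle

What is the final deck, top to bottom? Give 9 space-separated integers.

Answer: 7 8 6 3 0 4 2 5 1

Derivation:
After op 1 (in_shuffle): [0 6 7 5 4 3 8 1 2]
After op 2 (out_shuffle): [0 3 6 8 7 1 5 2 4]
After op 3 (in_shuffle): [7 0 1 3 5 6 2 8 4]
After op 4 (out_shuffle): [7 6 0 2 1 8 3 4 5]
After op 5 (out_shuffle): [7 8 6 3 0 4 2 5 1]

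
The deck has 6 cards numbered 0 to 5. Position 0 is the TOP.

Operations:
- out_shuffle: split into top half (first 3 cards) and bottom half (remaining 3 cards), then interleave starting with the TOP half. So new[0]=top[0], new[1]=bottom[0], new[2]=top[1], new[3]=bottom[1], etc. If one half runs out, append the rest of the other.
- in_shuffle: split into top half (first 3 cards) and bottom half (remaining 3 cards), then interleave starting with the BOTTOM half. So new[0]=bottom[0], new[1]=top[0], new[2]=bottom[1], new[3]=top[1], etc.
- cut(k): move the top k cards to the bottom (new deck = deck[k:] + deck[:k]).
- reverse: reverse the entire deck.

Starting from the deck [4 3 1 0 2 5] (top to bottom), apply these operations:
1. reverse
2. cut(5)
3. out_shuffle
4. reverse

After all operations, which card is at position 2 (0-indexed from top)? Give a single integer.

After op 1 (reverse): [5 2 0 1 3 4]
After op 2 (cut(5)): [4 5 2 0 1 3]
After op 3 (out_shuffle): [4 0 5 1 2 3]
After op 4 (reverse): [3 2 1 5 0 4]
Position 2: card 1.

Answer: 1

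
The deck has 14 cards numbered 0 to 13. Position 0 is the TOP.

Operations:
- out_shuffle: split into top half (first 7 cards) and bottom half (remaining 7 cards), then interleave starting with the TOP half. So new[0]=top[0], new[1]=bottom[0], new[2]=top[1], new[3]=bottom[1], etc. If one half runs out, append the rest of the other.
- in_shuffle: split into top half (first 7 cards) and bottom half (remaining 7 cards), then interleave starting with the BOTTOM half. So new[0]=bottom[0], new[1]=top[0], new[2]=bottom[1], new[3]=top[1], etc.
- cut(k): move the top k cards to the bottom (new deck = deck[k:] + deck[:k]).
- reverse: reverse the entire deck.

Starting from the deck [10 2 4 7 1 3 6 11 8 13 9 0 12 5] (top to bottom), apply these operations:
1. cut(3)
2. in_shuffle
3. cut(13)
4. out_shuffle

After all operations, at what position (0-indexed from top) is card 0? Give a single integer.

Answer: 6

Derivation:
After op 1 (cut(3)): [7 1 3 6 11 8 13 9 0 12 5 10 2 4]
After op 2 (in_shuffle): [9 7 0 1 12 3 5 6 10 11 2 8 4 13]
After op 3 (cut(13)): [13 9 7 0 1 12 3 5 6 10 11 2 8 4]
After op 4 (out_shuffle): [13 5 9 6 7 10 0 11 1 2 12 8 3 4]
Card 0 is at position 6.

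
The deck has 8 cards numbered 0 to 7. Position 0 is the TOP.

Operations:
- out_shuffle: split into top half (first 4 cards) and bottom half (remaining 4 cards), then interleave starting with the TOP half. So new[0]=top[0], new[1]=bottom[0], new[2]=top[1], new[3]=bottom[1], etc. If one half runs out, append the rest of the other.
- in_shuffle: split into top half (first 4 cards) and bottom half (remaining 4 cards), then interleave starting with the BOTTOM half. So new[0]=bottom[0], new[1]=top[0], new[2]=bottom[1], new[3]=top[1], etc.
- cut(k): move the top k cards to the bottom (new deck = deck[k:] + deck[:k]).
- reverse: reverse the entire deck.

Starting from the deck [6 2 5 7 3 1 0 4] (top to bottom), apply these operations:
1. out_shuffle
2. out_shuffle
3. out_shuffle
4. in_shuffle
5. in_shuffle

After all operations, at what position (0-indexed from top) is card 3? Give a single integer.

After op 1 (out_shuffle): [6 3 2 1 5 0 7 4]
After op 2 (out_shuffle): [6 5 3 0 2 7 1 4]
After op 3 (out_shuffle): [6 2 5 7 3 1 0 4]
After op 4 (in_shuffle): [3 6 1 2 0 5 4 7]
After op 5 (in_shuffle): [0 3 5 6 4 1 7 2]
Card 3 is at position 1.

Answer: 1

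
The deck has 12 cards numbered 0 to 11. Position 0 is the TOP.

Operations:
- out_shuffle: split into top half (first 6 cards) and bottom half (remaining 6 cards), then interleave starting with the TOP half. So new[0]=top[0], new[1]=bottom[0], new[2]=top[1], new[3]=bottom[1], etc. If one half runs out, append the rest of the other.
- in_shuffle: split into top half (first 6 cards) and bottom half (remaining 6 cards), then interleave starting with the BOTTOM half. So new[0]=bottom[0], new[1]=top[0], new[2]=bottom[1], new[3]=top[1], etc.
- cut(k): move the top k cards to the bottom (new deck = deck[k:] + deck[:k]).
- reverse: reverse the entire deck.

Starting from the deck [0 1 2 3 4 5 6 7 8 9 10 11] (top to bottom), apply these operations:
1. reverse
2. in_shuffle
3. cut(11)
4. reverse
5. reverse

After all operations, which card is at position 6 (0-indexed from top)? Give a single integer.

Answer: 9

Derivation:
After op 1 (reverse): [11 10 9 8 7 6 5 4 3 2 1 0]
After op 2 (in_shuffle): [5 11 4 10 3 9 2 8 1 7 0 6]
After op 3 (cut(11)): [6 5 11 4 10 3 9 2 8 1 7 0]
After op 4 (reverse): [0 7 1 8 2 9 3 10 4 11 5 6]
After op 5 (reverse): [6 5 11 4 10 3 9 2 8 1 7 0]
Position 6: card 9.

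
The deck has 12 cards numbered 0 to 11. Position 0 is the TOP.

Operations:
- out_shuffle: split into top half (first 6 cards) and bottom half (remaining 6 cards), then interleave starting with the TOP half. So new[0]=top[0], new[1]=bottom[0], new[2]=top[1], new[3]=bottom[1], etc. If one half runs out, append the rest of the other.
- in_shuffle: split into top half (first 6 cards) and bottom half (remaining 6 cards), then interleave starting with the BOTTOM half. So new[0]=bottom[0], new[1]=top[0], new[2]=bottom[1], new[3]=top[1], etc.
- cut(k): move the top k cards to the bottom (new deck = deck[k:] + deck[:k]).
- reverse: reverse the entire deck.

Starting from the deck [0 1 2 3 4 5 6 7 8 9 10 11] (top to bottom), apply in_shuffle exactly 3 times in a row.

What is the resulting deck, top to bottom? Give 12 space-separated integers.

After op 1 (in_shuffle): [6 0 7 1 8 2 9 3 10 4 11 5]
After op 2 (in_shuffle): [9 6 3 0 10 7 4 1 11 8 5 2]
After op 3 (in_shuffle): [4 9 1 6 11 3 8 0 5 10 2 7]

Answer: 4 9 1 6 11 3 8 0 5 10 2 7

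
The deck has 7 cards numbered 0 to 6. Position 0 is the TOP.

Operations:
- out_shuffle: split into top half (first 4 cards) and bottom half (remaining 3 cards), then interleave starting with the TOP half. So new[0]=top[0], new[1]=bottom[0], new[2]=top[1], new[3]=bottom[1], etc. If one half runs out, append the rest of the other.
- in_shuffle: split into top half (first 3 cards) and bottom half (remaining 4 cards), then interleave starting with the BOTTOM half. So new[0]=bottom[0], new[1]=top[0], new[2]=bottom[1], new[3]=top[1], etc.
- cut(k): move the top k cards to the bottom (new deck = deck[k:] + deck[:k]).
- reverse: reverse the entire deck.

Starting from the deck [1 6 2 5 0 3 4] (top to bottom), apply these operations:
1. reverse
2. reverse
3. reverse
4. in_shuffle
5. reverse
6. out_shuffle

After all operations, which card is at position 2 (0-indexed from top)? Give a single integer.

Answer: 0

Derivation:
After op 1 (reverse): [4 3 0 5 2 6 1]
After op 2 (reverse): [1 6 2 5 0 3 4]
After op 3 (reverse): [4 3 0 5 2 6 1]
After op 4 (in_shuffle): [5 4 2 3 6 0 1]
After op 5 (reverse): [1 0 6 3 2 4 5]
After op 6 (out_shuffle): [1 2 0 4 6 5 3]
Position 2: card 0.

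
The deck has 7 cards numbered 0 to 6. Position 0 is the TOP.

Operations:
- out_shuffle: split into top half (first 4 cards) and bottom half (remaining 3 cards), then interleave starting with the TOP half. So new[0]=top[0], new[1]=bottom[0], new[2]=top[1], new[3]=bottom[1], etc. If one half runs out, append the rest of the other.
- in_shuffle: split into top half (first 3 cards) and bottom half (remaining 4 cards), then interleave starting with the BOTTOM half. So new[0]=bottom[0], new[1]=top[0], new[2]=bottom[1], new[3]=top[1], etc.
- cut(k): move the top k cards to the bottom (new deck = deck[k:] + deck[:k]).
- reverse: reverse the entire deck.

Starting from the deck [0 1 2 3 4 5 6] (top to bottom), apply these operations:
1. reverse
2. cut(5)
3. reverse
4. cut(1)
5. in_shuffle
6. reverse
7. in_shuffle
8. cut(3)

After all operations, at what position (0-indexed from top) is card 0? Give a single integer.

After op 1 (reverse): [6 5 4 3 2 1 0]
After op 2 (cut(5)): [1 0 6 5 4 3 2]
After op 3 (reverse): [2 3 4 5 6 0 1]
After op 4 (cut(1)): [3 4 5 6 0 1 2]
After op 5 (in_shuffle): [6 3 0 4 1 5 2]
After op 6 (reverse): [2 5 1 4 0 3 6]
After op 7 (in_shuffle): [4 2 0 5 3 1 6]
After op 8 (cut(3)): [5 3 1 6 4 2 0]
Card 0 is at position 6.

Answer: 6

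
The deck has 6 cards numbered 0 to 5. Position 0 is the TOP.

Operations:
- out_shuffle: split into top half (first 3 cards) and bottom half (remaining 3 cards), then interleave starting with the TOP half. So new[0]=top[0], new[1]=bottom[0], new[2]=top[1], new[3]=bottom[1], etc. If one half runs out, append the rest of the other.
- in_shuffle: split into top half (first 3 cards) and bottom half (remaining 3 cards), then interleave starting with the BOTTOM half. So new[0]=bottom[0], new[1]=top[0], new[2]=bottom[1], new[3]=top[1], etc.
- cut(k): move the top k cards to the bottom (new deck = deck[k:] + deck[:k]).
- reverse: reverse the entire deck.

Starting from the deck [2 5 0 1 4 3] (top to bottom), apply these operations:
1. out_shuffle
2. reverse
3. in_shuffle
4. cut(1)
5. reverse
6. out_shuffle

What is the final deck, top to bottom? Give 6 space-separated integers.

Answer: 5 0 4 1 2 3

Derivation:
After op 1 (out_shuffle): [2 1 5 4 0 3]
After op 2 (reverse): [3 0 4 5 1 2]
After op 3 (in_shuffle): [5 3 1 0 2 4]
After op 4 (cut(1)): [3 1 0 2 4 5]
After op 5 (reverse): [5 4 2 0 1 3]
After op 6 (out_shuffle): [5 0 4 1 2 3]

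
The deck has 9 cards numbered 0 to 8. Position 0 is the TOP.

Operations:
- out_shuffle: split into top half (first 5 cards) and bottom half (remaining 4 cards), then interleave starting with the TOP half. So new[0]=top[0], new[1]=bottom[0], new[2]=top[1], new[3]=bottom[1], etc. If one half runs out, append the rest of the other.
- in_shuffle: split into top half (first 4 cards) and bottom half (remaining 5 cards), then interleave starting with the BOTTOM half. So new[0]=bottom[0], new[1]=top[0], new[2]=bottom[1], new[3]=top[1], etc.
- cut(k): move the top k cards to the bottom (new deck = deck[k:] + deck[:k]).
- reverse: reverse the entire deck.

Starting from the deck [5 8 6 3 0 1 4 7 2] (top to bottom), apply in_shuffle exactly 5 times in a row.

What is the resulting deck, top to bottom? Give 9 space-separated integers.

After op 1 (in_shuffle): [0 5 1 8 4 6 7 3 2]
After op 2 (in_shuffle): [4 0 6 5 7 1 3 8 2]
After op 3 (in_shuffle): [7 4 1 0 3 6 8 5 2]
After op 4 (in_shuffle): [3 7 6 4 8 1 5 0 2]
After op 5 (in_shuffle): [8 3 1 7 5 6 0 4 2]

Answer: 8 3 1 7 5 6 0 4 2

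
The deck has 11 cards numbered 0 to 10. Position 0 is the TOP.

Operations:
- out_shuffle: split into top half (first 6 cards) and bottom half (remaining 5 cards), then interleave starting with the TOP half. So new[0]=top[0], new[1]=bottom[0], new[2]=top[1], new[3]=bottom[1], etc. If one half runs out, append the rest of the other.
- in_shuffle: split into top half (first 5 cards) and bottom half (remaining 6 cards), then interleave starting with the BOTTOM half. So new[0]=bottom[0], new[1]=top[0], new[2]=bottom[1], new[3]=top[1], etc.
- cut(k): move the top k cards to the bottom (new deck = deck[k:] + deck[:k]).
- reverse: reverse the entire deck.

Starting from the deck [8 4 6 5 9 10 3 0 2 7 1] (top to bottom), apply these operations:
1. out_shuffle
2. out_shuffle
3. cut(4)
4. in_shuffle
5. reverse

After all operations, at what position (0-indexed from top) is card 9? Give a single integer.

Answer: 7

Derivation:
After op 1 (out_shuffle): [8 3 4 0 6 2 5 7 9 1 10]
After op 2 (out_shuffle): [8 5 3 7 4 9 0 1 6 10 2]
After op 3 (cut(4)): [4 9 0 1 6 10 2 8 5 3 7]
After op 4 (in_shuffle): [10 4 2 9 8 0 5 1 3 6 7]
After op 5 (reverse): [7 6 3 1 5 0 8 9 2 4 10]
Card 9 is at position 7.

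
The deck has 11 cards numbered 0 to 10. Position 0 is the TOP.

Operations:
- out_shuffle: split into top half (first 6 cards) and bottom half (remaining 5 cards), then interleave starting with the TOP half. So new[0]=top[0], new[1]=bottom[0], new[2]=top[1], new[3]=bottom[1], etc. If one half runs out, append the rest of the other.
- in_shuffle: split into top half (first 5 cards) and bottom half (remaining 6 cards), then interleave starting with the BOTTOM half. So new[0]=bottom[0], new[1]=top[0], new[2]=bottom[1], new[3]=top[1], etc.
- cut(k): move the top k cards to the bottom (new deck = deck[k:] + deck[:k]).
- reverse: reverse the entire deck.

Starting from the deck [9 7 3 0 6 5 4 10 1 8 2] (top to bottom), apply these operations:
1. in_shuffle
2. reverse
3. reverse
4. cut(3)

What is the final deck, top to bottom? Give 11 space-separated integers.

After op 1 (in_shuffle): [5 9 4 7 10 3 1 0 8 6 2]
After op 2 (reverse): [2 6 8 0 1 3 10 7 4 9 5]
After op 3 (reverse): [5 9 4 7 10 3 1 0 8 6 2]
After op 4 (cut(3)): [7 10 3 1 0 8 6 2 5 9 4]

Answer: 7 10 3 1 0 8 6 2 5 9 4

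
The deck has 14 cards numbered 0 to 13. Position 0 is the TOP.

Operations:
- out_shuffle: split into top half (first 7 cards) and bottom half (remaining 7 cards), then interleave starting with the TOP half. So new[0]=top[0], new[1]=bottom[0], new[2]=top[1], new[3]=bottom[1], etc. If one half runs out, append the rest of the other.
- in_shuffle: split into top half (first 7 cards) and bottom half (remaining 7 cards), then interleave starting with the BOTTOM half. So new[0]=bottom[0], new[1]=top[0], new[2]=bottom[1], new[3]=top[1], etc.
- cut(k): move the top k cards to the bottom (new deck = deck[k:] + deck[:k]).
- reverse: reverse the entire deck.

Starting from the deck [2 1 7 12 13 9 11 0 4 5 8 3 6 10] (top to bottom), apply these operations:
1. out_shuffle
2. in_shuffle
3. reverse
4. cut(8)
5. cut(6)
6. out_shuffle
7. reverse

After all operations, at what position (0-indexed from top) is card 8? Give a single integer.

After op 1 (out_shuffle): [2 0 1 4 7 5 12 8 13 3 9 6 11 10]
After op 2 (in_shuffle): [8 2 13 0 3 1 9 4 6 7 11 5 10 12]
After op 3 (reverse): [12 10 5 11 7 6 4 9 1 3 0 13 2 8]
After op 4 (cut(8)): [1 3 0 13 2 8 12 10 5 11 7 6 4 9]
After op 5 (cut(6)): [12 10 5 11 7 6 4 9 1 3 0 13 2 8]
After op 6 (out_shuffle): [12 9 10 1 5 3 11 0 7 13 6 2 4 8]
After op 7 (reverse): [8 4 2 6 13 7 0 11 3 5 1 10 9 12]
Card 8 is at position 0.

Answer: 0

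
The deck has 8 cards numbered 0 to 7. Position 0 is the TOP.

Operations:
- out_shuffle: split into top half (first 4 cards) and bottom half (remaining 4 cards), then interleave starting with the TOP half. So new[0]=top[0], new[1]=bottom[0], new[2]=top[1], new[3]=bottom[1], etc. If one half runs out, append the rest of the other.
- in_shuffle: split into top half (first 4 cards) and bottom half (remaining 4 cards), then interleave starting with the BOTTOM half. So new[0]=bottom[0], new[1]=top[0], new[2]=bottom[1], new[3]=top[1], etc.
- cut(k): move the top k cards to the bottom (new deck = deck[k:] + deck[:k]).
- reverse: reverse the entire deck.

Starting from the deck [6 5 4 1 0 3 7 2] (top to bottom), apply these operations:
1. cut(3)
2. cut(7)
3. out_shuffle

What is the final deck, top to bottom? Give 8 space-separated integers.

Answer: 4 7 1 2 0 6 3 5

Derivation:
After op 1 (cut(3)): [1 0 3 7 2 6 5 4]
After op 2 (cut(7)): [4 1 0 3 7 2 6 5]
After op 3 (out_shuffle): [4 7 1 2 0 6 3 5]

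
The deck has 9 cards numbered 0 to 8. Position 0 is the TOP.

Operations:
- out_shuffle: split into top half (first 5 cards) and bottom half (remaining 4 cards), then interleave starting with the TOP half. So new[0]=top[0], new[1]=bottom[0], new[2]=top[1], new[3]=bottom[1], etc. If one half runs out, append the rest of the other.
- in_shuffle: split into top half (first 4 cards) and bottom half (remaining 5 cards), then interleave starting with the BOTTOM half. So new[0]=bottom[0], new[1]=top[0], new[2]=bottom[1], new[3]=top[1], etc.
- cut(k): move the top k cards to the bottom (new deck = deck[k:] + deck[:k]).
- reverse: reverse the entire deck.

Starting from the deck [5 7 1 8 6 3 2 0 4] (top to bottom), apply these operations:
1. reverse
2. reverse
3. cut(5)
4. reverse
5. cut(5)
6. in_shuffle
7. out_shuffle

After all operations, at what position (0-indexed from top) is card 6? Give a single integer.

After op 1 (reverse): [4 0 2 3 6 8 1 7 5]
After op 2 (reverse): [5 7 1 8 6 3 2 0 4]
After op 3 (cut(5)): [3 2 0 4 5 7 1 8 6]
After op 4 (reverse): [6 8 1 7 5 4 0 2 3]
After op 5 (cut(5)): [4 0 2 3 6 8 1 7 5]
After op 6 (in_shuffle): [6 4 8 0 1 2 7 3 5]
After op 7 (out_shuffle): [6 2 4 7 8 3 0 5 1]
Card 6 is at position 0.

Answer: 0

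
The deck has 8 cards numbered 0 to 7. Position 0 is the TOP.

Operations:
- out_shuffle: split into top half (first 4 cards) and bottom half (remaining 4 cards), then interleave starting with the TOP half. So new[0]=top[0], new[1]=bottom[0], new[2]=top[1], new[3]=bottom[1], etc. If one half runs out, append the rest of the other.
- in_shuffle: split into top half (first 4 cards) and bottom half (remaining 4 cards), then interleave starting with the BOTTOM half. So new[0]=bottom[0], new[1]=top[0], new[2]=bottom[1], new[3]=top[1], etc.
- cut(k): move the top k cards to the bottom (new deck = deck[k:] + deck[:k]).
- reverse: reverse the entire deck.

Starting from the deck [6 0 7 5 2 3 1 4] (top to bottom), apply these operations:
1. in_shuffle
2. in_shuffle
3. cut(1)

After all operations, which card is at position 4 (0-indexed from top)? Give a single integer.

After op 1 (in_shuffle): [2 6 3 0 1 7 4 5]
After op 2 (in_shuffle): [1 2 7 6 4 3 5 0]
After op 3 (cut(1)): [2 7 6 4 3 5 0 1]
Position 4: card 3.

Answer: 3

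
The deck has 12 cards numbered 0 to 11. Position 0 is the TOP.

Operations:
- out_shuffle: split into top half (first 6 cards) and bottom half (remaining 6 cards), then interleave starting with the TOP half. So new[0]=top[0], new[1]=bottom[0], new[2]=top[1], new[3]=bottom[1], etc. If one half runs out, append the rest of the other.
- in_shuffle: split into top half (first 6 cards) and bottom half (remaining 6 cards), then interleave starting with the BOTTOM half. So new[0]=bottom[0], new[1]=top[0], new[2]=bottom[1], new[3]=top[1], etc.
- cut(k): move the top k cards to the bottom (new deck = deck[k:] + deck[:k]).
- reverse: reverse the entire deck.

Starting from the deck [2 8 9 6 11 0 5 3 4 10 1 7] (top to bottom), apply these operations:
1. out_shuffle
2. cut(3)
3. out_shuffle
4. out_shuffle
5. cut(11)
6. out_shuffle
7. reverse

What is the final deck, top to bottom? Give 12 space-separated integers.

Answer: 7 9 11 2 4 1 5 6 0 3 10 8

Derivation:
After op 1 (out_shuffle): [2 5 8 3 9 4 6 10 11 1 0 7]
After op 2 (cut(3)): [3 9 4 6 10 11 1 0 7 2 5 8]
After op 3 (out_shuffle): [3 1 9 0 4 7 6 2 10 5 11 8]
After op 4 (out_shuffle): [3 6 1 2 9 10 0 5 4 11 7 8]
After op 5 (cut(11)): [8 3 6 1 2 9 10 0 5 4 11 7]
After op 6 (out_shuffle): [8 10 3 0 6 5 1 4 2 11 9 7]
After op 7 (reverse): [7 9 11 2 4 1 5 6 0 3 10 8]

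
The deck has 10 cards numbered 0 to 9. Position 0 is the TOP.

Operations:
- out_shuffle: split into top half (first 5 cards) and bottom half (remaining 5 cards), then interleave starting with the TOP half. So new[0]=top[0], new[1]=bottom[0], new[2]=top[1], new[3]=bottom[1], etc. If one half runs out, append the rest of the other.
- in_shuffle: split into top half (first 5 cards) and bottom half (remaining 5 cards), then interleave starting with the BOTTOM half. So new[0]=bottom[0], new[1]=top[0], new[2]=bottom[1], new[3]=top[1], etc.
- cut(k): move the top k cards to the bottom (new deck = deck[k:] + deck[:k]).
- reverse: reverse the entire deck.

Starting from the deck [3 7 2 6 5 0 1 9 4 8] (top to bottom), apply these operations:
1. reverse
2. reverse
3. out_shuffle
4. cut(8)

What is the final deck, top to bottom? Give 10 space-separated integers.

After op 1 (reverse): [8 4 9 1 0 5 6 2 7 3]
After op 2 (reverse): [3 7 2 6 5 0 1 9 4 8]
After op 3 (out_shuffle): [3 0 7 1 2 9 6 4 5 8]
After op 4 (cut(8)): [5 8 3 0 7 1 2 9 6 4]

Answer: 5 8 3 0 7 1 2 9 6 4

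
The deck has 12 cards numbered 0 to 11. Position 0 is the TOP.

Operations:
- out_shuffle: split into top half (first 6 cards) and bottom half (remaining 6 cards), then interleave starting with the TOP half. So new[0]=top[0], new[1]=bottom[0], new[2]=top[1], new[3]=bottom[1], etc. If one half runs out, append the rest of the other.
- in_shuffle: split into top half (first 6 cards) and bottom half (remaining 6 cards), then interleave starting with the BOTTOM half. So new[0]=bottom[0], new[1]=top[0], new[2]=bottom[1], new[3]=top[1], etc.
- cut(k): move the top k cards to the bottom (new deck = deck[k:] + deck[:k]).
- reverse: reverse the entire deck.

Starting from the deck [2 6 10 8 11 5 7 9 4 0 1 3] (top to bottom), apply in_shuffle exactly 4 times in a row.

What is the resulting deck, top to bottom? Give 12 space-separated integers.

Answer: 4 11 2 0 5 6 1 7 10 3 9 8

Derivation:
After op 1 (in_shuffle): [7 2 9 6 4 10 0 8 1 11 3 5]
After op 2 (in_shuffle): [0 7 8 2 1 9 11 6 3 4 5 10]
After op 3 (in_shuffle): [11 0 6 7 3 8 4 2 5 1 10 9]
After op 4 (in_shuffle): [4 11 2 0 5 6 1 7 10 3 9 8]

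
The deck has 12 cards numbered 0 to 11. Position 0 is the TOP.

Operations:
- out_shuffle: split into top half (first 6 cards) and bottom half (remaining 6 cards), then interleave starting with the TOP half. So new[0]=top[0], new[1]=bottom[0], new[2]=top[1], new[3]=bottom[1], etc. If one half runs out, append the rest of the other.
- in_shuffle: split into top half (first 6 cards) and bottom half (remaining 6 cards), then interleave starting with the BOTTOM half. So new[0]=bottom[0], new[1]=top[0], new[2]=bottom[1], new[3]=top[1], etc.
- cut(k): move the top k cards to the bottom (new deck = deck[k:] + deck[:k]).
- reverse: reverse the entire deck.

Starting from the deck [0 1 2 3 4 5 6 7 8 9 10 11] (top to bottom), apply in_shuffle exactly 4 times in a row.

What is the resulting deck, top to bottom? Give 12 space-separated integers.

After op 1 (in_shuffle): [6 0 7 1 8 2 9 3 10 4 11 5]
After op 2 (in_shuffle): [9 6 3 0 10 7 4 1 11 8 5 2]
After op 3 (in_shuffle): [4 9 1 6 11 3 8 0 5 10 2 7]
After op 4 (in_shuffle): [8 4 0 9 5 1 10 6 2 11 7 3]

Answer: 8 4 0 9 5 1 10 6 2 11 7 3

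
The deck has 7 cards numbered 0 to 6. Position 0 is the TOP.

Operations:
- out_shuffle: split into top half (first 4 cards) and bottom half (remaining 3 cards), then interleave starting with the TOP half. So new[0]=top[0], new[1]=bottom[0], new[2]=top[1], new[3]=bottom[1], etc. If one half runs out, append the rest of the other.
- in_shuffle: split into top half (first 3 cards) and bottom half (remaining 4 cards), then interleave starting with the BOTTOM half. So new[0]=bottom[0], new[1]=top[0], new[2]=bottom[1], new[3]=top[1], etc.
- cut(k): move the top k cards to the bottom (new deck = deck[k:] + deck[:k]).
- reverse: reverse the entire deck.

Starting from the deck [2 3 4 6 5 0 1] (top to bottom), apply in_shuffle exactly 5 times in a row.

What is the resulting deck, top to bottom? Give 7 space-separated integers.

Answer: 3 6 0 2 4 5 1

Derivation:
After op 1 (in_shuffle): [6 2 5 3 0 4 1]
After op 2 (in_shuffle): [3 6 0 2 4 5 1]
After op 3 (in_shuffle): [2 3 4 6 5 0 1]
After op 4 (in_shuffle): [6 2 5 3 0 4 1]
After op 5 (in_shuffle): [3 6 0 2 4 5 1]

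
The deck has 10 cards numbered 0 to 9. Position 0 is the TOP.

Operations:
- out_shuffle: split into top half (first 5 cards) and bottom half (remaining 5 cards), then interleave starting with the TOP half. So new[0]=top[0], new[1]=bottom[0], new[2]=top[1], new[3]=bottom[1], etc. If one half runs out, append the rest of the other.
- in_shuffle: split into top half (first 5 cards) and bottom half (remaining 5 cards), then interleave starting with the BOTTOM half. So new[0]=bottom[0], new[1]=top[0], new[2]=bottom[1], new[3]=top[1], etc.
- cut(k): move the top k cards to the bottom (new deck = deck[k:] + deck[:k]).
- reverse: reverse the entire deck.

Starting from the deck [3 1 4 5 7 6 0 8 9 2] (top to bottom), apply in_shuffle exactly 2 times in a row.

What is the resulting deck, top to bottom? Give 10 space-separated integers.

Answer: 4 6 9 3 5 0 2 1 7 8

Derivation:
After op 1 (in_shuffle): [6 3 0 1 8 4 9 5 2 7]
After op 2 (in_shuffle): [4 6 9 3 5 0 2 1 7 8]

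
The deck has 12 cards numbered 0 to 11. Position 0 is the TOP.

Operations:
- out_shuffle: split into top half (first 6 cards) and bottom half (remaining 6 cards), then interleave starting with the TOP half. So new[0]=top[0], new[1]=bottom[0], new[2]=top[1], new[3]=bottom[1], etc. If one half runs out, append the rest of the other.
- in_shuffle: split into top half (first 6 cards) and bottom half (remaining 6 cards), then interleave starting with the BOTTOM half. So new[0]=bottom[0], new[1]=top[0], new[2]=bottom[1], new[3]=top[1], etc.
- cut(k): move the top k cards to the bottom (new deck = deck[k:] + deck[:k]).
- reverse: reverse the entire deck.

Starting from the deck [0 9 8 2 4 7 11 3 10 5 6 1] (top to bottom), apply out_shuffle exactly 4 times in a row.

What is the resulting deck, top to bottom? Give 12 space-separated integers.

Answer: 0 5 3 7 2 9 6 10 11 4 8 1

Derivation:
After op 1 (out_shuffle): [0 11 9 3 8 10 2 5 4 6 7 1]
After op 2 (out_shuffle): [0 2 11 5 9 4 3 6 8 7 10 1]
After op 3 (out_shuffle): [0 3 2 6 11 8 5 7 9 10 4 1]
After op 4 (out_shuffle): [0 5 3 7 2 9 6 10 11 4 8 1]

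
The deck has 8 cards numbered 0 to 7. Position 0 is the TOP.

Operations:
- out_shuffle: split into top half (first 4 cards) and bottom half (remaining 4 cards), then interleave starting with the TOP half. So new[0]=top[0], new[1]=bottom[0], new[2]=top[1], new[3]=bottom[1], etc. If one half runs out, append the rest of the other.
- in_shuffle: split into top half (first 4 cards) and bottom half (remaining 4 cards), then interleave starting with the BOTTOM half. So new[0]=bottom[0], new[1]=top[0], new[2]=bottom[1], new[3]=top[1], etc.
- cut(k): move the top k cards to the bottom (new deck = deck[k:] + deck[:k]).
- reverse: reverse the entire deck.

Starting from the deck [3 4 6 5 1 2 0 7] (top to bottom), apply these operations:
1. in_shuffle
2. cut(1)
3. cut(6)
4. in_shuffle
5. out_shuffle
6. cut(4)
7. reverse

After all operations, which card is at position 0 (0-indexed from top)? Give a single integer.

Answer: 3

Derivation:
After op 1 (in_shuffle): [1 3 2 4 0 6 7 5]
After op 2 (cut(1)): [3 2 4 0 6 7 5 1]
After op 3 (cut(6)): [5 1 3 2 4 0 6 7]
After op 4 (in_shuffle): [4 5 0 1 6 3 7 2]
After op 5 (out_shuffle): [4 6 5 3 0 7 1 2]
After op 6 (cut(4)): [0 7 1 2 4 6 5 3]
After op 7 (reverse): [3 5 6 4 2 1 7 0]
Position 0: card 3.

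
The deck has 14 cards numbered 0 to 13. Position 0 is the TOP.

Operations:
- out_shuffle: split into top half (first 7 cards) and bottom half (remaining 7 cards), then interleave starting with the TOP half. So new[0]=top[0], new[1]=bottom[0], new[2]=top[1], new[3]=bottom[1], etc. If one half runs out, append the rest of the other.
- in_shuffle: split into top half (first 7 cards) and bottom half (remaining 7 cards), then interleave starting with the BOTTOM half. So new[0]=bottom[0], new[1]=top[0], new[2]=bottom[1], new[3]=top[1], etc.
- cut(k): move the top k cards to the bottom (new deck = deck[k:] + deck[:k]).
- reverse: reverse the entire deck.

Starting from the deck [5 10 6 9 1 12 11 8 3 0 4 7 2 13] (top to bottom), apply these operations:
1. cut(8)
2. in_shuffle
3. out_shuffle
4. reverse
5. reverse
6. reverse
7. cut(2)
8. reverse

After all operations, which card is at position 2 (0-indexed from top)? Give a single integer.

After op 1 (cut(8)): [3 0 4 7 2 13 5 10 6 9 1 12 11 8]
After op 2 (in_shuffle): [10 3 6 0 9 4 1 7 12 2 11 13 8 5]
After op 3 (out_shuffle): [10 7 3 12 6 2 0 11 9 13 4 8 1 5]
After op 4 (reverse): [5 1 8 4 13 9 11 0 2 6 12 3 7 10]
After op 5 (reverse): [10 7 3 12 6 2 0 11 9 13 4 8 1 5]
After op 6 (reverse): [5 1 8 4 13 9 11 0 2 6 12 3 7 10]
After op 7 (cut(2)): [8 4 13 9 11 0 2 6 12 3 7 10 5 1]
After op 8 (reverse): [1 5 10 7 3 12 6 2 0 11 9 13 4 8]
Position 2: card 10.

Answer: 10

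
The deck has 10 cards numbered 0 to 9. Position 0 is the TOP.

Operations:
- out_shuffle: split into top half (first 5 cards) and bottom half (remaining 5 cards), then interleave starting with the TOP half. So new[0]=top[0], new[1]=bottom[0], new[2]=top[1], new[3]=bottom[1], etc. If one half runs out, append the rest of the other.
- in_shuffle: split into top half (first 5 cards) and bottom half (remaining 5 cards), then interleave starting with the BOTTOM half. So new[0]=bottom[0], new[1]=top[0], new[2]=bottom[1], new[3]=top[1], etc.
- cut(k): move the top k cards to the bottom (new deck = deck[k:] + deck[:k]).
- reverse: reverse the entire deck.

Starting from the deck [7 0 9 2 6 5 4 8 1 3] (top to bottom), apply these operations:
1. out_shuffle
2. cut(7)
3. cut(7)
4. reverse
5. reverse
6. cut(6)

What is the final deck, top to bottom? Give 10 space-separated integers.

After op 1 (out_shuffle): [7 5 0 4 9 8 2 1 6 3]
After op 2 (cut(7)): [1 6 3 7 5 0 4 9 8 2]
After op 3 (cut(7)): [9 8 2 1 6 3 7 5 0 4]
After op 4 (reverse): [4 0 5 7 3 6 1 2 8 9]
After op 5 (reverse): [9 8 2 1 6 3 7 5 0 4]
After op 6 (cut(6)): [7 5 0 4 9 8 2 1 6 3]

Answer: 7 5 0 4 9 8 2 1 6 3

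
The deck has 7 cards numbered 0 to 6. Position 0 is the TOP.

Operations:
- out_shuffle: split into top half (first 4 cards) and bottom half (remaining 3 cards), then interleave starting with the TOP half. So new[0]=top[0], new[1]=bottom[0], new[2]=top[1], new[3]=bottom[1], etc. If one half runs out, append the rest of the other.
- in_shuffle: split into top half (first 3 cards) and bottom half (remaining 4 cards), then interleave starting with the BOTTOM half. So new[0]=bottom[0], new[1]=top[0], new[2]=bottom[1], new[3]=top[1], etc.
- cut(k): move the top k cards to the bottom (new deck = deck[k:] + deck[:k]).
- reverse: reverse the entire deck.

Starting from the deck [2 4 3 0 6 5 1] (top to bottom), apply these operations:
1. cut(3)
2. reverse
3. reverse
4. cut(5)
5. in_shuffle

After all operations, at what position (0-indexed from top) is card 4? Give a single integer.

After op 1 (cut(3)): [0 6 5 1 2 4 3]
After op 2 (reverse): [3 4 2 1 5 6 0]
After op 3 (reverse): [0 6 5 1 2 4 3]
After op 4 (cut(5)): [4 3 0 6 5 1 2]
After op 5 (in_shuffle): [6 4 5 3 1 0 2]
Card 4 is at position 1.

Answer: 1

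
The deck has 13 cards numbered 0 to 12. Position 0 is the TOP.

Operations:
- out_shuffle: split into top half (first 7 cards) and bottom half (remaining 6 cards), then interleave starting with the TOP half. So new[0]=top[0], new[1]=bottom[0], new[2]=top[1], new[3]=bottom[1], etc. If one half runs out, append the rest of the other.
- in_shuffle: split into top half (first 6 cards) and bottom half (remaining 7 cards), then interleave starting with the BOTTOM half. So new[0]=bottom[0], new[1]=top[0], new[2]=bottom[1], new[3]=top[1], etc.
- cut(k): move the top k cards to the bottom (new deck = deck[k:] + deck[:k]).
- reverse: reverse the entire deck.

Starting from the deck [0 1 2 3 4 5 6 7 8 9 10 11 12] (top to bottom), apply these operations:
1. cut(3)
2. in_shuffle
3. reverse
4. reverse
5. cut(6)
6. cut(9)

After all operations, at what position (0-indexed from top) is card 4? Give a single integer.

Answer: 1

Derivation:
After op 1 (cut(3)): [3 4 5 6 7 8 9 10 11 12 0 1 2]
After op 2 (in_shuffle): [9 3 10 4 11 5 12 6 0 7 1 8 2]
After op 3 (reverse): [2 8 1 7 0 6 12 5 11 4 10 3 9]
After op 4 (reverse): [9 3 10 4 11 5 12 6 0 7 1 8 2]
After op 5 (cut(6)): [12 6 0 7 1 8 2 9 3 10 4 11 5]
After op 6 (cut(9)): [10 4 11 5 12 6 0 7 1 8 2 9 3]
Card 4 is at position 1.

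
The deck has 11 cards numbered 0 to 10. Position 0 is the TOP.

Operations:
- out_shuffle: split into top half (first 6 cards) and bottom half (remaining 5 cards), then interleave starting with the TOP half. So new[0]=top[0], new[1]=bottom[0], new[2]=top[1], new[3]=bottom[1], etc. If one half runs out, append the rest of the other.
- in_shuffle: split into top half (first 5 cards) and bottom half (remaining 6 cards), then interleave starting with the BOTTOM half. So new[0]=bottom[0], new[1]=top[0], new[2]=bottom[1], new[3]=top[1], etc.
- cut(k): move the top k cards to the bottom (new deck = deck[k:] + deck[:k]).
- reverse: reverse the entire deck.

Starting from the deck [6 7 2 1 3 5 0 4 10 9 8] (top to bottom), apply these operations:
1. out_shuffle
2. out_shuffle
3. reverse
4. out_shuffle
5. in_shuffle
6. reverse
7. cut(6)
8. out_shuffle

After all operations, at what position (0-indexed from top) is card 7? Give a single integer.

After op 1 (out_shuffle): [6 0 7 4 2 10 1 9 3 8 5]
After op 2 (out_shuffle): [6 1 0 9 7 3 4 8 2 5 10]
After op 3 (reverse): [10 5 2 8 4 3 7 9 0 1 6]
After op 4 (out_shuffle): [10 7 5 9 2 0 8 1 4 6 3]
After op 5 (in_shuffle): [0 10 8 7 1 5 4 9 6 2 3]
After op 6 (reverse): [3 2 6 9 4 5 1 7 8 10 0]
After op 7 (cut(6)): [1 7 8 10 0 3 2 6 9 4 5]
After op 8 (out_shuffle): [1 2 7 6 8 9 10 4 0 5 3]
Card 7 is at position 2.

Answer: 2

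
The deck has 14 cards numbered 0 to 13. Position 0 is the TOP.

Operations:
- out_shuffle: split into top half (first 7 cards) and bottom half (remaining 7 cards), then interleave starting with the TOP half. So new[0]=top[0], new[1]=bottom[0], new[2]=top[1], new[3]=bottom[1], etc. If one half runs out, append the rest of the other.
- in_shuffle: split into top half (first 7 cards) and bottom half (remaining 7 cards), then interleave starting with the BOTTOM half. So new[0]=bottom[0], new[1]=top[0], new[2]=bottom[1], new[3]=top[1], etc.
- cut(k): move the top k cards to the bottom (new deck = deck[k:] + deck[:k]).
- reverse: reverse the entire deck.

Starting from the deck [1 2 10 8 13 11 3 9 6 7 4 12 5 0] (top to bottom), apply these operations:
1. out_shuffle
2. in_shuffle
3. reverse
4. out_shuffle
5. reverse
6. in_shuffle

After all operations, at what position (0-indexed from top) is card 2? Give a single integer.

After op 1 (out_shuffle): [1 9 2 6 10 7 8 4 13 12 11 5 3 0]
After op 2 (in_shuffle): [4 1 13 9 12 2 11 6 5 10 3 7 0 8]
After op 3 (reverse): [8 0 7 3 10 5 6 11 2 12 9 13 1 4]
After op 4 (out_shuffle): [8 11 0 2 7 12 3 9 10 13 5 1 6 4]
After op 5 (reverse): [4 6 1 5 13 10 9 3 12 7 2 0 11 8]
After op 6 (in_shuffle): [3 4 12 6 7 1 2 5 0 13 11 10 8 9]
Card 2 is at position 6.

Answer: 6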